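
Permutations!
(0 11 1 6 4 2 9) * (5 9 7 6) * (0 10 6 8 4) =(0 11 1 5 9 10 6)(2 7 8 4) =[11, 5, 7, 3, 2, 9, 0, 8, 4, 10, 6, 1]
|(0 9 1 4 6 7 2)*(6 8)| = |(0 9 1 4 8 6 7 2)| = 8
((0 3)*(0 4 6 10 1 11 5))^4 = ((0 3 4 6 10 1 11 5))^4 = (0 10)(1 3)(4 11)(5 6)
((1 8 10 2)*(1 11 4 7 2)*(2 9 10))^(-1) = ((1 8 2 11 4 7 9 10))^(-1) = (1 10 9 7 4 11 2 8)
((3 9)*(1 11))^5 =((1 11)(3 9))^5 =(1 11)(3 9)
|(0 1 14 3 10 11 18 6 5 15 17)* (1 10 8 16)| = |(0 10 11 18 6 5 15 17)(1 14 3 8 16)| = 40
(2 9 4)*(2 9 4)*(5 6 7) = [0, 1, 4, 3, 9, 6, 7, 5, 8, 2] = (2 4 9)(5 6 7)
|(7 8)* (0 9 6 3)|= 4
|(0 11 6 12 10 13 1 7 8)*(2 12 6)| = 9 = |(0 11 2 12 10 13 1 7 8)|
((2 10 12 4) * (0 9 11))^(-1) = (0 11 9)(2 4 12 10)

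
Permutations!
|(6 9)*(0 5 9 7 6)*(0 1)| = 4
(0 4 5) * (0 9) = (0 4 5 9) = [4, 1, 2, 3, 5, 9, 6, 7, 8, 0]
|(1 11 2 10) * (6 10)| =5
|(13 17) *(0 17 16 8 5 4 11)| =|(0 17 13 16 8 5 4 11)| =8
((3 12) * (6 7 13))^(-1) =((3 12)(6 7 13))^(-1) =(3 12)(6 13 7)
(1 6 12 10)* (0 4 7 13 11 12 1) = [4, 6, 2, 3, 7, 5, 1, 13, 8, 9, 0, 12, 10, 11] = (0 4 7 13 11 12 10)(1 6)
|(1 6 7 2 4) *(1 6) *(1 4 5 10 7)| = 12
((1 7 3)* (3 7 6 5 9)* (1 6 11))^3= ((1 11)(3 6 5 9))^3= (1 11)(3 9 5 6)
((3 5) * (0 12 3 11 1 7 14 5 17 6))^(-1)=((0 12 3 17 6)(1 7 14 5 11))^(-1)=(0 6 17 3 12)(1 11 5 14 7)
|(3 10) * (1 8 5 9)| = |(1 8 5 9)(3 10)| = 4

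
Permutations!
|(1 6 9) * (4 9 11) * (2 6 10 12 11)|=6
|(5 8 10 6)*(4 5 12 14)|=|(4 5 8 10 6 12 14)|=7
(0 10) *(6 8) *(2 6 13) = (0 10)(2 6 8 13) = [10, 1, 6, 3, 4, 5, 8, 7, 13, 9, 0, 11, 12, 2]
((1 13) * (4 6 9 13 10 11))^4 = ((1 10 11 4 6 9 13))^4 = (1 6 10 9 11 13 4)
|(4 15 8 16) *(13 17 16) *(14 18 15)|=8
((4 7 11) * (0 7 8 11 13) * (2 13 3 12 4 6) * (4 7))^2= (0 8 6 13 4 11 2)(3 7 12)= ((0 4 8 11 6 2 13)(3 12 7))^2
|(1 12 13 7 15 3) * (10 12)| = 7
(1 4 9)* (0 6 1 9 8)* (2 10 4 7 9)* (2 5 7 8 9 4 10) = (10)(0 6 1 8)(4 9 5 7) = [6, 8, 2, 3, 9, 7, 1, 4, 0, 5, 10]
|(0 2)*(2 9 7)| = |(0 9 7 2)| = 4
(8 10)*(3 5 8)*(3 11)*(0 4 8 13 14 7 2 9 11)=(0 4 8 10)(2 9 11 3 5 13 14 7)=[4, 1, 9, 5, 8, 13, 6, 2, 10, 11, 0, 3, 12, 14, 7]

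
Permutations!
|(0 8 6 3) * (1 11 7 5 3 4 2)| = 10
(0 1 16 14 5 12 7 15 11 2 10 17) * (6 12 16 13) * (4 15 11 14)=(0 1 13 6 12 7 11 2 10 17)(4 15 14 5 16)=[1, 13, 10, 3, 15, 16, 12, 11, 8, 9, 17, 2, 7, 6, 5, 14, 4, 0]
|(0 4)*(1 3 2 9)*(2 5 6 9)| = 10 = |(0 4)(1 3 5 6 9)|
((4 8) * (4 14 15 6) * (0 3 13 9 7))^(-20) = ((0 3 13 9 7)(4 8 14 15 6))^(-20) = (15)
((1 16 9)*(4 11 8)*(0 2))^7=(0 2)(1 16 9)(4 11 8)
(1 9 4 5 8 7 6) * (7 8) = [0, 9, 2, 3, 5, 7, 1, 6, 8, 4] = (1 9 4 5 7 6)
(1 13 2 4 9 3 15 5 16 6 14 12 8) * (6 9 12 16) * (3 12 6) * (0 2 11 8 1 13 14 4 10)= (0 2 10)(1 14 16 9 12)(3 15 5)(4 6)(8 13 11)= [2, 14, 10, 15, 6, 3, 4, 7, 13, 12, 0, 8, 1, 11, 16, 5, 9]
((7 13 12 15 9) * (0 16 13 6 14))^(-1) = (0 14 6 7 9 15 12 13 16)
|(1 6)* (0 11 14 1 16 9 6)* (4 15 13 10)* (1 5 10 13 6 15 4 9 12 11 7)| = |(0 7 1)(5 10 9 15 6 16 12 11 14)| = 9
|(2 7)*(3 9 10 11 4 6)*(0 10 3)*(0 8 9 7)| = 10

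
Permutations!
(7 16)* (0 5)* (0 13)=(0 5 13)(7 16)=[5, 1, 2, 3, 4, 13, 6, 16, 8, 9, 10, 11, 12, 0, 14, 15, 7]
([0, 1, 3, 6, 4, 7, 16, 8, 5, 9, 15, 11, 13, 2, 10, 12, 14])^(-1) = (2 13 12 15 10 14 16 6 3)(5 8 7)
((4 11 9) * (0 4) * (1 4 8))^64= ((0 8 1 4 11 9))^64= (0 11 1)(4 8 9)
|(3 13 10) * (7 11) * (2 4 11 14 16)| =6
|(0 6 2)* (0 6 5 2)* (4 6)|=5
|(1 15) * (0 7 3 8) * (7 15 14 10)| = 8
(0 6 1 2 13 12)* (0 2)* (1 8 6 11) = (0 11 1)(2 13 12)(6 8) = [11, 0, 13, 3, 4, 5, 8, 7, 6, 9, 10, 1, 2, 12]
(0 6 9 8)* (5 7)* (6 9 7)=(0 9 8)(5 6 7)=[9, 1, 2, 3, 4, 6, 7, 5, 0, 8]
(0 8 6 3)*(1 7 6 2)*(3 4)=(0 8 2 1 7 6 4 3)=[8, 7, 1, 0, 3, 5, 4, 6, 2]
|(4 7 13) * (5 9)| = 6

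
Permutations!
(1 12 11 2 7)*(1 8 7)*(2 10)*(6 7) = (1 12 11 10 2)(6 7 8) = [0, 12, 1, 3, 4, 5, 7, 8, 6, 9, 2, 10, 11]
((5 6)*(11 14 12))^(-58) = ((5 6)(11 14 12))^(-58) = (11 12 14)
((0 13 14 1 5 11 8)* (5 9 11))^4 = ((0 13 14 1 9 11 8))^4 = (0 9 13 11 14 8 1)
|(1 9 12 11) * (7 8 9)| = 6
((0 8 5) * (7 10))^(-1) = ((0 8 5)(7 10))^(-1) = (0 5 8)(7 10)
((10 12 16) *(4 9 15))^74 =((4 9 15)(10 12 16))^74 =(4 15 9)(10 16 12)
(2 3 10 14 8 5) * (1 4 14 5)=(1 4 14 8)(2 3 10 5)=[0, 4, 3, 10, 14, 2, 6, 7, 1, 9, 5, 11, 12, 13, 8]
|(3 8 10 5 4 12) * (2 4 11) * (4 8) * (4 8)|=8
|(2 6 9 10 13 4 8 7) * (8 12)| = |(2 6 9 10 13 4 12 8 7)| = 9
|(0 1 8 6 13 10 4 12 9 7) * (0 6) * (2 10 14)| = 9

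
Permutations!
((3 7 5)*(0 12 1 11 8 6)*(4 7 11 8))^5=(12)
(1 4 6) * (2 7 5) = (1 4 6)(2 7 5) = [0, 4, 7, 3, 6, 2, 1, 5]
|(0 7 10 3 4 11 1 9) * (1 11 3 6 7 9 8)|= |(11)(0 9)(1 8)(3 4)(6 7 10)|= 6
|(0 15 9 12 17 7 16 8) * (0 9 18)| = |(0 15 18)(7 16 8 9 12 17)| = 6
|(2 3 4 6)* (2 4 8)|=|(2 3 8)(4 6)|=6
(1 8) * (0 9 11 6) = (0 9 11 6)(1 8) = [9, 8, 2, 3, 4, 5, 0, 7, 1, 11, 10, 6]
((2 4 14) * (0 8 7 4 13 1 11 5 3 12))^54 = ((0 8 7 4 14 2 13 1 11 5 3 12))^54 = (0 13)(1 8)(2 12)(3 14)(4 5)(7 11)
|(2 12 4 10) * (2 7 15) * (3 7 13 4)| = 15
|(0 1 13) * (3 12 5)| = 3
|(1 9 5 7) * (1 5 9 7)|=|(9)(1 7 5)|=3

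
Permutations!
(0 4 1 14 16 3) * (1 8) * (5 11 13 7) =(0 4 8 1 14 16 3)(5 11 13 7) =[4, 14, 2, 0, 8, 11, 6, 5, 1, 9, 10, 13, 12, 7, 16, 15, 3]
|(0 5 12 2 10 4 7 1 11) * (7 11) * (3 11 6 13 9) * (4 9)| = |(0 5 12 2 10 9 3 11)(1 7)(4 6 13)| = 24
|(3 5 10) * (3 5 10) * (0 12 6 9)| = |(0 12 6 9)(3 10 5)| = 12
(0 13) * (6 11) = (0 13)(6 11) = [13, 1, 2, 3, 4, 5, 11, 7, 8, 9, 10, 6, 12, 0]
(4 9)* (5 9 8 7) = (4 8 7 5 9) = [0, 1, 2, 3, 8, 9, 6, 5, 7, 4]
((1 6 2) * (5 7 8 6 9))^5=(1 6 7 9 2 8 5)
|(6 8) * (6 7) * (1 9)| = 6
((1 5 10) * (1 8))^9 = (1 5 10 8)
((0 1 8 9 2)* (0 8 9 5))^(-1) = (0 5 8 2 9 1) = ((0 1 9 2 8 5))^(-1)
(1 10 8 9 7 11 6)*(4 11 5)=(1 10 8 9 7 5 4 11 6)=[0, 10, 2, 3, 11, 4, 1, 5, 9, 7, 8, 6]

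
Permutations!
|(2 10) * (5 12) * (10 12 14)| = 5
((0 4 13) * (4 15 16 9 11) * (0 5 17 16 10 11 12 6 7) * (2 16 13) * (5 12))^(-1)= (0 7 6 12 13 17 5 9 16 2 4 11 10 15)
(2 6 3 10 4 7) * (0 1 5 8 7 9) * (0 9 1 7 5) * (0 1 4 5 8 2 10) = (0 7 10 5 2 6 3) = [7, 1, 6, 0, 4, 2, 3, 10, 8, 9, 5]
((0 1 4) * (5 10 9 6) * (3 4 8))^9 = (0 4 3 8 1)(5 10 9 6)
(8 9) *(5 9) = (5 9 8) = [0, 1, 2, 3, 4, 9, 6, 7, 5, 8]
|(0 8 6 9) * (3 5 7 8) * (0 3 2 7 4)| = |(0 2 7 8 6 9 3 5 4)| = 9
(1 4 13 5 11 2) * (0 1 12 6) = (0 1 4 13 5 11 2 12 6) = [1, 4, 12, 3, 13, 11, 0, 7, 8, 9, 10, 2, 6, 5]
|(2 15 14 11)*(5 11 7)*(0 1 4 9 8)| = |(0 1 4 9 8)(2 15 14 7 5 11)| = 30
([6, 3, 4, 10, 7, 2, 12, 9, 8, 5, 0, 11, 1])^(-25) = (0 10 3 1 12 6)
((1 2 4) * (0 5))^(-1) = (0 5)(1 4 2)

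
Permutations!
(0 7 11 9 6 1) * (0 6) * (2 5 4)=(0 7 11 9)(1 6)(2 5 4)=[7, 6, 5, 3, 2, 4, 1, 11, 8, 0, 10, 9]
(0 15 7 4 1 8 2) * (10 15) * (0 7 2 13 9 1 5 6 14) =(0 10 15 2 7 4 5 6 14)(1 8 13 9) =[10, 8, 7, 3, 5, 6, 14, 4, 13, 1, 15, 11, 12, 9, 0, 2]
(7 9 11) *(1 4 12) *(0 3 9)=[3, 4, 2, 9, 12, 5, 6, 0, 8, 11, 10, 7, 1]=(0 3 9 11 7)(1 4 12)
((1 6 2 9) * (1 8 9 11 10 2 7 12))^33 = (1 6 7 12)(8 9)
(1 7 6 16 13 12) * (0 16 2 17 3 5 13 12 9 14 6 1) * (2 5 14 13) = [16, 7, 17, 14, 4, 2, 5, 1, 8, 13, 10, 11, 0, 9, 6, 15, 12, 3] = (0 16 12)(1 7)(2 17 3 14 6 5)(9 13)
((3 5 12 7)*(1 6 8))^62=((1 6 8)(3 5 12 7))^62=(1 8 6)(3 12)(5 7)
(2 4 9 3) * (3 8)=(2 4 9 8 3)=[0, 1, 4, 2, 9, 5, 6, 7, 3, 8]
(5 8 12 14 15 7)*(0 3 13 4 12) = (0 3 13 4 12 14 15 7 5 8) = [3, 1, 2, 13, 12, 8, 6, 5, 0, 9, 10, 11, 14, 4, 15, 7]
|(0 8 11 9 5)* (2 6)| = |(0 8 11 9 5)(2 6)| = 10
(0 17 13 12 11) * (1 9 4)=[17, 9, 2, 3, 1, 5, 6, 7, 8, 4, 10, 0, 11, 12, 14, 15, 16, 13]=(0 17 13 12 11)(1 9 4)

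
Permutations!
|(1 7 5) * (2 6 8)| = |(1 7 5)(2 6 8)| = 3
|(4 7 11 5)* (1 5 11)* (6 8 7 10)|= |(11)(1 5 4 10 6 8 7)|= 7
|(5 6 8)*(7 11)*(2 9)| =6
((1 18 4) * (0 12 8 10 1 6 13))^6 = (0 4 10)(1 12 6)(8 13 18)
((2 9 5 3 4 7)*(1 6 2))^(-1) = (1 7 4 3 5 9 2 6)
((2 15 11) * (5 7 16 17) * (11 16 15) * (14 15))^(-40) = ((2 11)(5 7 14 15 16 17))^(-40) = (5 14 16)(7 15 17)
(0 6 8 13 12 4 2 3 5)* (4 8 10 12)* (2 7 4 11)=[6, 1, 3, 5, 7, 0, 10, 4, 13, 9, 12, 2, 8, 11]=(0 6 10 12 8 13 11 2 3 5)(4 7)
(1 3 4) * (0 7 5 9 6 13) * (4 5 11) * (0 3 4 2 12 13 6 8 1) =[7, 4, 12, 5, 0, 9, 6, 11, 1, 8, 10, 2, 13, 3] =(0 7 11 2 12 13 3 5 9 8 1 4)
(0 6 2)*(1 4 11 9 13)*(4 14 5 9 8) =(0 6 2)(1 14 5 9 13)(4 11 8) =[6, 14, 0, 3, 11, 9, 2, 7, 4, 13, 10, 8, 12, 1, 5]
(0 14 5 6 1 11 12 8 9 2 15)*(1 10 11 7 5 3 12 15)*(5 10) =[14, 7, 1, 12, 4, 6, 5, 10, 9, 2, 11, 15, 8, 13, 3, 0] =(0 14 3 12 8 9 2 1 7 10 11 15)(5 6)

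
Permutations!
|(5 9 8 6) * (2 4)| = 4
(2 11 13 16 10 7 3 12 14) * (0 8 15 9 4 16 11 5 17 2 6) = [8, 1, 5, 12, 16, 17, 0, 3, 15, 4, 7, 13, 14, 11, 6, 9, 10, 2] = (0 8 15 9 4 16 10 7 3 12 14 6)(2 5 17)(11 13)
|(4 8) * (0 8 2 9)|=5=|(0 8 4 2 9)|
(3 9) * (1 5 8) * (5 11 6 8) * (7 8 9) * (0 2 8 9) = (0 2 8 1 11 6)(3 7 9) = [2, 11, 8, 7, 4, 5, 0, 9, 1, 3, 10, 6]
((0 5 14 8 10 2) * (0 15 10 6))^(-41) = (0 6 8 14 5)(2 15 10)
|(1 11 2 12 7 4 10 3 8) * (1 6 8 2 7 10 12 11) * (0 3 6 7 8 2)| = 8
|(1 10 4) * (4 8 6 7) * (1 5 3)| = |(1 10 8 6 7 4 5 3)| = 8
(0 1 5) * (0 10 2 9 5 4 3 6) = [1, 4, 9, 6, 3, 10, 0, 7, 8, 5, 2] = (0 1 4 3 6)(2 9 5 10)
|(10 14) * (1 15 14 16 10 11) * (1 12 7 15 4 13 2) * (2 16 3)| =35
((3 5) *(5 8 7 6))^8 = (3 6 8 5 7)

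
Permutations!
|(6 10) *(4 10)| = 3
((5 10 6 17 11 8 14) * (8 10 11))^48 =((5 11 10 6 17 8 14))^48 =(5 14 8 17 6 10 11)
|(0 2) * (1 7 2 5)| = |(0 5 1 7 2)| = 5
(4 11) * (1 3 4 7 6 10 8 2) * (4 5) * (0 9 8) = (0 9 8 2 1 3 5 4 11 7 6 10) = [9, 3, 1, 5, 11, 4, 10, 6, 2, 8, 0, 7]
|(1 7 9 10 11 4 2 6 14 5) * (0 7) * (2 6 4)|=11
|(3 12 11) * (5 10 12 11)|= 6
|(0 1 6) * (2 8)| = |(0 1 6)(2 8)| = 6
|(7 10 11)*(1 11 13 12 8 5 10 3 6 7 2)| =|(1 11 2)(3 6 7)(5 10 13 12 8)| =15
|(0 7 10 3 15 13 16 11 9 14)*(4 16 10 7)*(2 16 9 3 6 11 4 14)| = 12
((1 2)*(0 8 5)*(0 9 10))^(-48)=(0 5 10 8 9)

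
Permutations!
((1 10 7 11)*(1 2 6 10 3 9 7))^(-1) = ((1 3 9 7 11 2 6 10))^(-1) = (1 10 6 2 11 7 9 3)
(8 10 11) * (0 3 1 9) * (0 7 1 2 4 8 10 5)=(0 3 2 4 8 5)(1 9 7)(10 11)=[3, 9, 4, 2, 8, 0, 6, 1, 5, 7, 11, 10]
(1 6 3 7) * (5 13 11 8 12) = (1 6 3 7)(5 13 11 8 12) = [0, 6, 2, 7, 4, 13, 3, 1, 12, 9, 10, 8, 5, 11]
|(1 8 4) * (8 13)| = |(1 13 8 4)| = 4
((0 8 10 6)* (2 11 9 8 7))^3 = ((0 7 2 11 9 8 10 6))^3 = (0 11 10 7 9 6 2 8)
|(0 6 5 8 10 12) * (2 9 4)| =|(0 6 5 8 10 12)(2 9 4)| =6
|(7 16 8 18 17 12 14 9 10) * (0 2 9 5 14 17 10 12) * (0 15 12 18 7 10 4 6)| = |(0 2 9 18 4 6)(5 14)(7 16 8)(12 17 15)| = 6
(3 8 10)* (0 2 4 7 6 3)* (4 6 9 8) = (0 2 6 3 4 7 9 8 10) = [2, 1, 6, 4, 7, 5, 3, 9, 10, 8, 0]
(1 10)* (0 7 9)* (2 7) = (0 2 7 9)(1 10) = [2, 10, 7, 3, 4, 5, 6, 9, 8, 0, 1]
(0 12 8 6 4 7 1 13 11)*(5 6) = [12, 13, 2, 3, 7, 6, 4, 1, 5, 9, 10, 0, 8, 11] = (0 12 8 5 6 4 7 1 13 11)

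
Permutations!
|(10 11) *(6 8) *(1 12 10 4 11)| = 6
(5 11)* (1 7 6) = (1 7 6)(5 11) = [0, 7, 2, 3, 4, 11, 1, 6, 8, 9, 10, 5]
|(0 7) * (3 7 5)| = |(0 5 3 7)| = 4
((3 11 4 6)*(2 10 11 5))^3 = (2 4 5 11 3 10 6)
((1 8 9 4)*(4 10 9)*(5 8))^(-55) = ((1 5 8 4)(9 10))^(-55) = (1 5 8 4)(9 10)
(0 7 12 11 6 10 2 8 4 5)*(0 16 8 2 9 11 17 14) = (0 7 12 17 14)(4 5 16 8)(6 10 9 11) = [7, 1, 2, 3, 5, 16, 10, 12, 4, 11, 9, 6, 17, 13, 0, 15, 8, 14]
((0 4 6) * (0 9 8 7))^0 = (9)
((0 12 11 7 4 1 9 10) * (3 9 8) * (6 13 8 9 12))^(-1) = (0 10 9 1 4 7 11 12 3 8 13 6)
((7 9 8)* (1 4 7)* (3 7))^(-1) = ((1 4 3 7 9 8))^(-1) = (1 8 9 7 3 4)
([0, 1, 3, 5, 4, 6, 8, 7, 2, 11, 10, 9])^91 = [0, 1, 3, 5, 4, 6, 8, 7, 2, 11, 10, 9]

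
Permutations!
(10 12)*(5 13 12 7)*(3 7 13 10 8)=[0, 1, 2, 7, 4, 10, 6, 5, 3, 9, 13, 11, 8, 12]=(3 7 5 10 13 12 8)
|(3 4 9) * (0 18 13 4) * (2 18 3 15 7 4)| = 12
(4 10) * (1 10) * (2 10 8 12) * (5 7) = (1 8 12 2 10 4)(5 7) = [0, 8, 10, 3, 1, 7, 6, 5, 12, 9, 4, 11, 2]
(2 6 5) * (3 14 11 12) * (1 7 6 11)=(1 7 6 5 2 11 12 3 14)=[0, 7, 11, 14, 4, 2, 5, 6, 8, 9, 10, 12, 3, 13, 1]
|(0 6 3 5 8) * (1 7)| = 10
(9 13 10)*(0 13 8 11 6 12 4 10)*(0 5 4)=[13, 1, 2, 3, 10, 4, 12, 7, 11, 8, 9, 6, 0, 5]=(0 13 5 4 10 9 8 11 6 12)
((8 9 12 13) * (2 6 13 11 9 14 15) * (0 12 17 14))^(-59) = (0 2 9 8 15 11 13 14 12 6 17) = ((0 12 11 9 17 14 15 2 6 13 8))^(-59)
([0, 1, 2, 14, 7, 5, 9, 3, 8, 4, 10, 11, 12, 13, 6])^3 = (3 9)(4 14)(6 7)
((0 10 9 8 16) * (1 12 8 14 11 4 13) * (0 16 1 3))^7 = ((16)(0 10 9 14 11 4 13 3)(1 12 8))^7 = (16)(0 3 13 4 11 14 9 10)(1 12 8)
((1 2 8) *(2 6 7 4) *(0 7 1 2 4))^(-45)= ((0 7)(1 6)(2 8))^(-45)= (0 7)(1 6)(2 8)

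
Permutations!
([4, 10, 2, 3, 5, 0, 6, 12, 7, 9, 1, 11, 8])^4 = [4, 1, 2, 3, 5, 0, 6, 12, 7, 9, 10, 11, 8]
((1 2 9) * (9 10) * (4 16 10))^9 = (1 16)(2 10)(4 9)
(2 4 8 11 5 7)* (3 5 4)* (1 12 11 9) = (1 12 11 4 8 9)(2 3 5 7) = [0, 12, 3, 5, 8, 7, 6, 2, 9, 1, 10, 4, 11]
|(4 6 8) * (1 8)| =4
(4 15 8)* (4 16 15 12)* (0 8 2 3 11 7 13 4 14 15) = [8, 1, 3, 11, 12, 5, 6, 13, 16, 9, 10, 7, 14, 4, 15, 2, 0] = (0 8 16)(2 3 11 7 13 4 12 14 15)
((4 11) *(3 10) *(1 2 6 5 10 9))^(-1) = ((1 2 6 5 10 3 9)(4 11))^(-1) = (1 9 3 10 5 6 2)(4 11)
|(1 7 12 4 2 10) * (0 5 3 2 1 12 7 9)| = 9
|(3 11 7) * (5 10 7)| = |(3 11 5 10 7)| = 5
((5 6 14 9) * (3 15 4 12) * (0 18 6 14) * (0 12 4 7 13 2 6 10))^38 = (0 10 18)(2 3 13 12 7 6 15)(5 9 14)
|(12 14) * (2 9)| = |(2 9)(12 14)| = 2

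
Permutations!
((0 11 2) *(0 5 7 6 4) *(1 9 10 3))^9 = (0 2 7 4 11 5 6)(1 9 10 3)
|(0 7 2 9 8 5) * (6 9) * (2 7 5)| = 4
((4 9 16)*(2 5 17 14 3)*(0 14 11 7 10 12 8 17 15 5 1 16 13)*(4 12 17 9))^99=(0 13 9 8 12 16 1 2 3 14)(5 15)(7 11 17 10)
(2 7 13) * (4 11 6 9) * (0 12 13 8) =(0 12 13 2 7 8)(4 11 6 9) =[12, 1, 7, 3, 11, 5, 9, 8, 0, 4, 10, 6, 13, 2]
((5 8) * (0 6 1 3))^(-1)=(0 3 1 6)(5 8)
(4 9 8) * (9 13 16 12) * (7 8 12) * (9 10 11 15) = [0, 1, 2, 3, 13, 5, 6, 8, 4, 12, 11, 15, 10, 16, 14, 9, 7] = (4 13 16 7 8)(9 12 10 11 15)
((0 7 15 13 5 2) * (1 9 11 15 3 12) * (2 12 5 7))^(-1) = ((0 2)(1 9 11 15 13 7 3 5 12))^(-1) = (0 2)(1 12 5 3 7 13 15 11 9)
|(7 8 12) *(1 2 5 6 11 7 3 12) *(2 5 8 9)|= |(1 5 6 11 7 9 2 8)(3 12)|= 8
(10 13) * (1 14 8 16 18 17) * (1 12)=(1 14 8 16 18 17 12)(10 13)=[0, 14, 2, 3, 4, 5, 6, 7, 16, 9, 13, 11, 1, 10, 8, 15, 18, 12, 17]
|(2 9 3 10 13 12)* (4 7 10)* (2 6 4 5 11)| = |(2 9 3 5 11)(4 7 10 13 12 6)| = 30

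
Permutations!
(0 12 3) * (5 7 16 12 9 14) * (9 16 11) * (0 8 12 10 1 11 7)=[16, 11, 2, 8, 4, 0, 6, 7, 12, 14, 1, 9, 3, 13, 5, 15, 10]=(0 16 10 1 11 9 14 5)(3 8 12)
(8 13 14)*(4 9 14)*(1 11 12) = (1 11 12)(4 9 14 8 13) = [0, 11, 2, 3, 9, 5, 6, 7, 13, 14, 10, 12, 1, 4, 8]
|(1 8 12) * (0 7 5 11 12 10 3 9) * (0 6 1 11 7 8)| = 14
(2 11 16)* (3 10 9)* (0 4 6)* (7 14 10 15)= [4, 1, 11, 15, 6, 5, 0, 14, 8, 3, 9, 16, 12, 13, 10, 7, 2]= (0 4 6)(2 11 16)(3 15 7 14 10 9)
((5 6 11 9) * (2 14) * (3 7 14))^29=(2 3 7 14)(5 6 11 9)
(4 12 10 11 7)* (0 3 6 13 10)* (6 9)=(0 3 9 6 13 10 11 7 4 12)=[3, 1, 2, 9, 12, 5, 13, 4, 8, 6, 11, 7, 0, 10]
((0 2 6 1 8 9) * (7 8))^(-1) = (0 9 8 7 1 6 2)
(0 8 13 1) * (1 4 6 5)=(0 8 13 4 6 5 1)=[8, 0, 2, 3, 6, 1, 5, 7, 13, 9, 10, 11, 12, 4]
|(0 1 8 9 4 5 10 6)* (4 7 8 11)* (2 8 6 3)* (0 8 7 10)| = 35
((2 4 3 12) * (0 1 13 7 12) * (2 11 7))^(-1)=(0 3 4 2 13 1)(7 11 12)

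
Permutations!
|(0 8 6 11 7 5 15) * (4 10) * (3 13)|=14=|(0 8 6 11 7 5 15)(3 13)(4 10)|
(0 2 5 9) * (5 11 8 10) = [2, 1, 11, 3, 4, 9, 6, 7, 10, 0, 5, 8] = (0 2 11 8 10 5 9)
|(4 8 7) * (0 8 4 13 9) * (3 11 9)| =7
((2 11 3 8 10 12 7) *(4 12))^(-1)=((2 11 3 8 10 4 12 7))^(-1)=(2 7 12 4 10 8 3 11)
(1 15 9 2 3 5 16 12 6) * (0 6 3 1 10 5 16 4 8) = (0 6 10 5 4 8)(1 15 9 2)(3 16 12) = [6, 15, 1, 16, 8, 4, 10, 7, 0, 2, 5, 11, 3, 13, 14, 9, 12]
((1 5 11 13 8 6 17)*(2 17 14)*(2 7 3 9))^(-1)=(1 17 2 9 3 7 14 6 8 13 11 5)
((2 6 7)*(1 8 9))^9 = (9)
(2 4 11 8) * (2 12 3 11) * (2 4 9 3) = (2 9 3 11 8 12) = [0, 1, 9, 11, 4, 5, 6, 7, 12, 3, 10, 8, 2]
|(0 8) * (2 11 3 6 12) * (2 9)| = 6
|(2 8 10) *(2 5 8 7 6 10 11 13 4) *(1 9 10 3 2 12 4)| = |(1 9 10 5 8 11 13)(2 7 6 3)(4 12)| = 28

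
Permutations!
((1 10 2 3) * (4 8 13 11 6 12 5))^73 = (1 10 2 3)(4 11 5 13 12 8 6)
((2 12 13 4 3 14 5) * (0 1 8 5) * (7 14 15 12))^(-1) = (0 14 7 2 5 8 1)(3 4 13 12 15) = ((0 1 8 5 2 7 14)(3 15 12 13 4))^(-1)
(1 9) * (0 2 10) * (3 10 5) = (0 2 5 3 10)(1 9) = [2, 9, 5, 10, 4, 3, 6, 7, 8, 1, 0]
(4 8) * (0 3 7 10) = (0 3 7 10)(4 8) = [3, 1, 2, 7, 8, 5, 6, 10, 4, 9, 0]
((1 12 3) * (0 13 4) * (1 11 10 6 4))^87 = (0 10 12)(1 4 11)(3 13 6)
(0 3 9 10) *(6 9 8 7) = (0 3 8 7 6 9 10) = [3, 1, 2, 8, 4, 5, 9, 6, 7, 10, 0]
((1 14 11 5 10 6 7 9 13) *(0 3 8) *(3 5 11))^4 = ((0 5 10 6 7 9 13 1 14 3 8))^4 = (0 7 14 5 9 3 10 13 8 6 1)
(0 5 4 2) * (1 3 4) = (0 5 1 3 4 2) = [5, 3, 0, 4, 2, 1]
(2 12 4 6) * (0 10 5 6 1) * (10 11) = [11, 0, 12, 3, 1, 6, 2, 7, 8, 9, 5, 10, 4] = (0 11 10 5 6 2 12 4 1)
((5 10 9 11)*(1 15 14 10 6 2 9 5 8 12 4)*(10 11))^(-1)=((1 15 14 11 8 12 4)(2 9 10 5 6))^(-1)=(1 4 12 8 11 14 15)(2 6 5 10 9)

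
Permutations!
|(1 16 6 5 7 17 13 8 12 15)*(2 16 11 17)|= 35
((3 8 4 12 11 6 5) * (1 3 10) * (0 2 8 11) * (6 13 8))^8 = ((0 2 6 5 10 1 3 11 13 8 4 12))^8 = (0 13 10)(1 2 8)(3 6 4)(5 12 11)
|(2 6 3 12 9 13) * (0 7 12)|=|(0 7 12 9 13 2 6 3)|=8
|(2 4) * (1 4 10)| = 4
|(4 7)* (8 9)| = 2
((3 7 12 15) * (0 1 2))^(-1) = (0 2 1)(3 15 12 7)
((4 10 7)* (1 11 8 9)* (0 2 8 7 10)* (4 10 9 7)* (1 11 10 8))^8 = ((0 2 1 10 9 11 4)(7 8))^8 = (0 2 1 10 9 11 4)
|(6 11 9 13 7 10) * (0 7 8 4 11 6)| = |(0 7 10)(4 11 9 13 8)| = 15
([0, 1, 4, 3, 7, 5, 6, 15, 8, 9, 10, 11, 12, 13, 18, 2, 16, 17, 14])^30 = (18)(2 7)(4 15)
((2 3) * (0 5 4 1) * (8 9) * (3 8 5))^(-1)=(0 1 4 5 9 8 2 3)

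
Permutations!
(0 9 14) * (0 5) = (0 9 14 5) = [9, 1, 2, 3, 4, 0, 6, 7, 8, 14, 10, 11, 12, 13, 5]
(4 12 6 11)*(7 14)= (4 12 6 11)(7 14)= [0, 1, 2, 3, 12, 5, 11, 14, 8, 9, 10, 4, 6, 13, 7]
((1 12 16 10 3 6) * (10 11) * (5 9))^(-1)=((1 12 16 11 10 3 6)(5 9))^(-1)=(1 6 3 10 11 16 12)(5 9)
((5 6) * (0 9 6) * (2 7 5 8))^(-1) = ((0 9 6 8 2 7 5))^(-1) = (0 5 7 2 8 6 9)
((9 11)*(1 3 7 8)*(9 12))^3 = (12)(1 8 7 3)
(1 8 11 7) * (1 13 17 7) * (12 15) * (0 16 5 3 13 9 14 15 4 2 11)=(0 16 5 3 13 17 7 9 14 15 12 4 2 11 1 8)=[16, 8, 11, 13, 2, 3, 6, 9, 0, 14, 10, 1, 4, 17, 15, 12, 5, 7]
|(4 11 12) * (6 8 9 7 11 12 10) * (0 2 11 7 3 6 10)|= |(0 2 11)(3 6 8 9)(4 12)|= 12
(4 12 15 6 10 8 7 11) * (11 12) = (4 11)(6 10 8 7 12 15) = [0, 1, 2, 3, 11, 5, 10, 12, 7, 9, 8, 4, 15, 13, 14, 6]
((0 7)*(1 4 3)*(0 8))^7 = ((0 7 8)(1 4 3))^7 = (0 7 8)(1 4 3)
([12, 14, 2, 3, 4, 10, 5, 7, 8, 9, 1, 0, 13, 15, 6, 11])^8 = (0 15 12 11 13)(1 5 14 10 6)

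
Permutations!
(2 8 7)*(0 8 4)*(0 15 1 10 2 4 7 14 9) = (0 8 14 9)(1 10 2 7 4 15) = [8, 10, 7, 3, 15, 5, 6, 4, 14, 0, 2, 11, 12, 13, 9, 1]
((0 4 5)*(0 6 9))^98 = (0 6 4 9 5) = ((0 4 5 6 9))^98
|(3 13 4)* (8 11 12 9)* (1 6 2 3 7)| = |(1 6 2 3 13 4 7)(8 11 12 9)| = 28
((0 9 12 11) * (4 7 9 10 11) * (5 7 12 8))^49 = (0 10 11)(4 12)(5 7 9 8)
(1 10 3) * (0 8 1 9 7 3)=(0 8 1 10)(3 9 7)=[8, 10, 2, 9, 4, 5, 6, 3, 1, 7, 0]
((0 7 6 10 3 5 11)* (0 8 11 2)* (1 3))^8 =((0 7 6 10 1 3 5 2)(8 11))^8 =(11)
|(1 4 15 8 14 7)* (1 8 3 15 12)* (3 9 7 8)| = 12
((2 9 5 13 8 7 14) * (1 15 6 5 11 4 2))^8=(15)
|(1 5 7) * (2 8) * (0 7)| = 4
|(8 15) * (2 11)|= 2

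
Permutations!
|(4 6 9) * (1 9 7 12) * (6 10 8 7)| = |(1 9 4 10 8 7 12)| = 7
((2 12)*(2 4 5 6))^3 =((2 12 4 5 6))^3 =(2 5 12 6 4)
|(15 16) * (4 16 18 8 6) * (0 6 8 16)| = 3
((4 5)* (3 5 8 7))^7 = (3 4 7 5 8)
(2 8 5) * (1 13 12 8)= [0, 13, 1, 3, 4, 2, 6, 7, 5, 9, 10, 11, 8, 12]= (1 13 12 8 5 2)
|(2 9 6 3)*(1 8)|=4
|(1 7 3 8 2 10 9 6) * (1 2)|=|(1 7 3 8)(2 10 9 6)|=4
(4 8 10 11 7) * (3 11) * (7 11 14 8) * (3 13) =(3 14 8 10 13)(4 7) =[0, 1, 2, 14, 7, 5, 6, 4, 10, 9, 13, 11, 12, 3, 8]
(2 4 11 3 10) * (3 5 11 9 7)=(2 4 9 7 3 10)(5 11)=[0, 1, 4, 10, 9, 11, 6, 3, 8, 7, 2, 5]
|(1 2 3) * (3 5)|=4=|(1 2 5 3)|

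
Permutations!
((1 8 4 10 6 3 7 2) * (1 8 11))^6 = ((1 11)(2 8 4 10 6 3 7))^6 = (11)(2 7 3 6 10 4 8)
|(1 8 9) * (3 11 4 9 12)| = 7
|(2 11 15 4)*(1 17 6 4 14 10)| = 9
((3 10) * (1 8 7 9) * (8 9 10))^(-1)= (1 9)(3 10 7 8)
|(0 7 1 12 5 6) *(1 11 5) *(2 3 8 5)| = 8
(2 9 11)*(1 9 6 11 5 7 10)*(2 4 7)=(1 9 5 2 6 11 4 7 10)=[0, 9, 6, 3, 7, 2, 11, 10, 8, 5, 1, 4]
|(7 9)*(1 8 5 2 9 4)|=7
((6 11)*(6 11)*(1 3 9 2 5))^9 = ((11)(1 3 9 2 5))^9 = (11)(1 5 2 9 3)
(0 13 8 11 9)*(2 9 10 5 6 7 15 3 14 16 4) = (0 13 8 11 10 5 6 7 15 3 14 16 4 2 9) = [13, 1, 9, 14, 2, 6, 7, 15, 11, 0, 5, 10, 12, 8, 16, 3, 4]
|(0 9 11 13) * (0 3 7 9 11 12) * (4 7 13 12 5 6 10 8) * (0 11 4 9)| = 30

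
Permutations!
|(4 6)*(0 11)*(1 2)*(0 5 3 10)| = 10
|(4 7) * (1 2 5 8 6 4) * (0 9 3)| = 21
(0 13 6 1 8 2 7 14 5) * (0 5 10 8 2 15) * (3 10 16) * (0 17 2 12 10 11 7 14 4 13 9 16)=[9, 12, 14, 11, 13, 5, 1, 4, 15, 16, 8, 7, 10, 6, 0, 17, 3, 2]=(0 9 16 3 11 7 4 13 6 1 12 10 8 15 17 2 14)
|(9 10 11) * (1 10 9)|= |(1 10 11)|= 3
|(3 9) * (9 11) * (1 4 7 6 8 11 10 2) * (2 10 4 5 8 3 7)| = 10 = |(1 5 8 11 9 7 6 3 4 2)|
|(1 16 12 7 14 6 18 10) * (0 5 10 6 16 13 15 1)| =12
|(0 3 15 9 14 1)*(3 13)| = |(0 13 3 15 9 14 1)| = 7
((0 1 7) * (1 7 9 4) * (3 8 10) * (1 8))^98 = ((0 7)(1 9 4 8 10 3))^98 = (1 4 10)(3 9 8)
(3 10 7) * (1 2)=(1 2)(3 10 7)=[0, 2, 1, 10, 4, 5, 6, 3, 8, 9, 7]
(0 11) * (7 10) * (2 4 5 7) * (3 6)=(0 11)(2 4 5 7 10)(3 6)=[11, 1, 4, 6, 5, 7, 3, 10, 8, 9, 2, 0]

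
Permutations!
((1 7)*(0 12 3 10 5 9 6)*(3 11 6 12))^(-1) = (0 6 11 12 9 5 10 3)(1 7)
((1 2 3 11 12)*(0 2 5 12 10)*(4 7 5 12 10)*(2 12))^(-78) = ((0 12 1 2 3 11 4 7 5 10))^(-78) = (0 1 3 4 5)(2 11 7 10 12)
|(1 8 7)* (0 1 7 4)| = |(0 1 8 4)| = 4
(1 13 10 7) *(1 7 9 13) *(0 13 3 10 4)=[13, 1, 2, 10, 0, 5, 6, 7, 8, 3, 9, 11, 12, 4]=(0 13 4)(3 10 9)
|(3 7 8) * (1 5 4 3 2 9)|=8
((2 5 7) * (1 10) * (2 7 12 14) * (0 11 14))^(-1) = (0 12 5 2 14 11)(1 10)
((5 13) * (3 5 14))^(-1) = ((3 5 13 14))^(-1) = (3 14 13 5)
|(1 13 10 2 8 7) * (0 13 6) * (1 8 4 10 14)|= 30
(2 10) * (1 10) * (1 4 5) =(1 10 2 4 5) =[0, 10, 4, 3, 5, 1, 6, 7, 8, 9, 2]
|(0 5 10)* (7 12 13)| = 3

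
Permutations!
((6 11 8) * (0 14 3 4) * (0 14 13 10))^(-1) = ((0 13 10)(3 4 14)(6 11 8))^(-1) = (0 10 13)(3 14 4)(6 8 11)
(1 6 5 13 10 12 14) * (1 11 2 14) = [0, 6, 14, 3, 4, 13, 5, 7, 8, 9, 12, 2, 1, 10, 11] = (1 6 5 13 10 12)(2 14 11)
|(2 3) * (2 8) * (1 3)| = |(1 3 8 2)| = 4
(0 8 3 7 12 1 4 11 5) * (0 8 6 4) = (0 6 4 11 5 8 3 7 12 1) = [6, 0, 2, 7, 11, 8, 4, 12, 3, 9, 10, 5, 1]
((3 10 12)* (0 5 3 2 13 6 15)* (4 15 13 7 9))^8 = ((0 5 3 10 12 2 7 9 4 15)(6 13))^8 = (0 4 7 12 3)(2 10 5 15 9)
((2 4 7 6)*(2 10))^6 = (2 4 7 6 10)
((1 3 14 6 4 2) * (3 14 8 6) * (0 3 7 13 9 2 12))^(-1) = (0 12 4 6 8 3)(1 2 9 13 7 14)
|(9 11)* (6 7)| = |(6 7)(9 11)| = 2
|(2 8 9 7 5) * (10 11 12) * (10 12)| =10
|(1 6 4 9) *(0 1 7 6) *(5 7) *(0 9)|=|(0 1 9 5 7 6 4)|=7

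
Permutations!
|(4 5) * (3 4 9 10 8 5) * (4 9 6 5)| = 10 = |(3 9 10 8 4)(5 6)|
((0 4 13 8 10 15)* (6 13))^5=((0 4 6 13 8 10 15))^5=(0 10 13 4 15 8 6)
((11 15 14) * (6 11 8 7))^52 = ((6 11 15 14 8 7))^52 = (6 8 15)(7 14 11)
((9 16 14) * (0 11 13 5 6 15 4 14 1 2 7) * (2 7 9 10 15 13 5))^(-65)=(0 2)(1 6)(4 15 10 14)(5 16)(7 13)(9 11)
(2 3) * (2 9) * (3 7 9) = (2 7 9) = [0, 1, 7, 3, 4, 5, 6, 9, 8, 2]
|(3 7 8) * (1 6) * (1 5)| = 3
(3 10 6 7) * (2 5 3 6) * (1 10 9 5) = [0, 10, 1, 9, 4, 3, 7, 6, 8, 5, 2] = (1 10 2)(3 9 5)(6 7)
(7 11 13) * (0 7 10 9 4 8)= (0 7 11 13 10 9 4 8)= [7, 1, 2, 3, 8, 5, 6, 11, 0, 4, 9, 13, 12, 10]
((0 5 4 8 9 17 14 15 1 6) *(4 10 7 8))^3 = (0 7 17 1 5 8 14 6 10 9 15)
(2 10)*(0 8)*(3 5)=(0 8)(2 10)(3 5)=[8, 1, 10, 5, 4, 3, 6, 7, 0, 9, 2]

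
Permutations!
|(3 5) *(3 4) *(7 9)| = 6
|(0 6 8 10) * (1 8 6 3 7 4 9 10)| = 6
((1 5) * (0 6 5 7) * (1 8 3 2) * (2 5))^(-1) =((0 6 2 1 7)(3 5 8))^(-1) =(0 7 1 2 6)(3 8 5)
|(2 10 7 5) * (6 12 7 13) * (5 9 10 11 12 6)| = |(2 11 12 7 9 10 13 5)| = 8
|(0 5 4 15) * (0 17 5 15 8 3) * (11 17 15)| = |(0 11 17 5 4 8 3)| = 7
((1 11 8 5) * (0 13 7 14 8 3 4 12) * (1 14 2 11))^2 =((0 13 7 2 11 3 4 12)(5 14 8))^2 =(0 7 11 4)(2 3 12 13)(5 8 14)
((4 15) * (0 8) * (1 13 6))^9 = (0 8)(4 15)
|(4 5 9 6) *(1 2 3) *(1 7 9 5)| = 7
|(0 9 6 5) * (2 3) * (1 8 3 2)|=12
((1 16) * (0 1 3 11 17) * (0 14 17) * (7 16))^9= ((0 1 7 16 3 11)(14 17))^9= (0 16)(1 3)(7 11)(14 17)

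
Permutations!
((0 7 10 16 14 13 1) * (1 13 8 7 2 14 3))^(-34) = (0 14 7 16 1 2 8 10 3)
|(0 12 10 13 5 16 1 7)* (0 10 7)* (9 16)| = |(0 12 7 10 13 5 9 16 1)| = 9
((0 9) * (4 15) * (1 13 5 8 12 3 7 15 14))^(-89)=((0 9)(1 13 5 8 12 3 7 15 4 14))^(-89)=(0 9)(1 13 5 8 12 3 7 15 4 14)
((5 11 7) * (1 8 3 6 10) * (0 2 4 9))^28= ((0 2 4 9)(1 8 3 6 10)(5 11 7))^28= (1 6 8 10 3)(5 11 7)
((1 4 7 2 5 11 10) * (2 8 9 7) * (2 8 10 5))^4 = (11)(1 7 8)(4 10 9)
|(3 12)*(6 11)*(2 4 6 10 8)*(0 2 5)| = 8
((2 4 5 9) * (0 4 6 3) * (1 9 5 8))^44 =((0 4 8 1 9 2 6 3))^44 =(0 9)(1 3)(2 4)(6 8)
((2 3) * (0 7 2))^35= (0 3 2 7)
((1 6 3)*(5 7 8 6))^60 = ((1 5 7 8 6 3))^60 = (8)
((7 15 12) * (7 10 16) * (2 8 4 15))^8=(16)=((2 8 4 15 12 10 16 7))^8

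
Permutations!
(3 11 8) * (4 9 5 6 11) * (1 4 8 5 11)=(1 4 9 11 5 6)(3 8)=[0, 4, 2, 8, 9, 6, 1, 7, 3, 11, 10, 5]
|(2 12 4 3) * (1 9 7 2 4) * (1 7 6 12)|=6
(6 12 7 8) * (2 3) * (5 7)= (2 3)(5 7 8 6 12)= [0, 1, 3, 2, 4, 7, 12, 8, 6, 9, 10, 11, 5]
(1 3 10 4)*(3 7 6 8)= [0, 7, 2, 10, 1, 5, 8, 6, 3, 9, 4]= (1 7 6 8 3 10 4)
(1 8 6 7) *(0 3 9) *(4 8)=[3, 4, 2, 9, 8, 5, 7, 1, 6, 0]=(0 3 9)(1 4 8 6 7)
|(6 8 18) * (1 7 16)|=3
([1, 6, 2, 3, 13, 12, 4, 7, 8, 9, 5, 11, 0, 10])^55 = [12, 0, 2, 3, 6, 10, 1, 7, 8, 9, 13, 11, 5, 4]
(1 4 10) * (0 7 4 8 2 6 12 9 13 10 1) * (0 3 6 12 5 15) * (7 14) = (0 14 7 4 1 8 2 12 9 13 10 3 6 5 15) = [14, 8, 12, 6, 1, 15, 5, 4, 2, 13, 3, 11, 9, 10, 7, 0]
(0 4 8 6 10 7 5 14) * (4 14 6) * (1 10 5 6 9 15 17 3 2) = (0 14)(1 10 7 6 5 9 15 17 3 2)(4 8) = [14, 10, 1, 2, 8, 9, 5, 6, 4, 15, 7, 11, 12, 13, 0, 17, 16, 3]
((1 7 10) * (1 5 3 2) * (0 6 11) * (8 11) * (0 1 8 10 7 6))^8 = ((1 6 10 5 3 2 8 11))^8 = (11)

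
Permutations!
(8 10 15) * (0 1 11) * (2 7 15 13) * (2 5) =(0 1 11)(2 7 15 8 10 13 5) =[1, 11, 7, 3, 4, 2, 6, 15, 10, 9, 13, 0, 12, 5, 14, 8]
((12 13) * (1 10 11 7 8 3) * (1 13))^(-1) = (1 12 13 3 8 7 11 10)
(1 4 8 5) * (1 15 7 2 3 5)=(1 4 8)(2 3 5 15 7)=[0, 4, 3, 5, 8, 15, 6, 2, 1, 9, 10, 11, 12, 13, 14, 7]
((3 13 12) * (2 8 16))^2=(2 16 8)(3 12 13)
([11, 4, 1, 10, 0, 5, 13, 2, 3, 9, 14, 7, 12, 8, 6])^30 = (14)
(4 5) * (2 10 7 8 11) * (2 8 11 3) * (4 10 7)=(2 7 11 8 3)(4 5 10)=[0, 1, 7, 2, 5, 10, 6, 11, 3, 9, 4, 8]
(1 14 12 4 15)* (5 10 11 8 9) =[0, 14, 2, 3, 15, 10, 6, 7, 9, 5, 11, 8, 4, 13, 12, 1] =(1 14 12 4 15)(5 10 11 8 9)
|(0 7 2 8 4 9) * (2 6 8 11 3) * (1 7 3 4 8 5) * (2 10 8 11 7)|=|(0 3 10 8 11 4 9)(1 2 7 6 5)|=35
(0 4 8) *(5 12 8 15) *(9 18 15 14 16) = [4, 1, 2, 3, 14, 12, 6, 7, 0, 18, 10, 11, 8, 13, 16, 5, 9, 17, 15] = (0 4 14 16 9 18 15 5 12 8)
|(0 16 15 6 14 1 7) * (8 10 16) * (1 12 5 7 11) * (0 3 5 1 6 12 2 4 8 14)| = 12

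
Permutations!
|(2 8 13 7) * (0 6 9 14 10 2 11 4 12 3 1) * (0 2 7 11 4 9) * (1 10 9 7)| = 10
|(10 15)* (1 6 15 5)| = 5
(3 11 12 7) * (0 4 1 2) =(0 4 1 2)(3 11 12 7) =[4, 2, 0, 11, 1, 5, 6, 3, 8, 9, 10, 12, 7]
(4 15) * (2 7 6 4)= [0, 1, 7, 3, 15, 5, 4, 6, 8, 9, 10, 11, 12, 13, 14, 2]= (2 7 6 4 15)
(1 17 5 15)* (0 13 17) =(0 13 17 5 15 1) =[13, 0, 2, 3, 4, 15, 6, 7, 8, 9, 10, 11, 12, 17, 14, 1, 16, 5]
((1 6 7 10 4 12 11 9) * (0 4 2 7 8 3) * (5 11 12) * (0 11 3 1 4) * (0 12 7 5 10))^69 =((0 12 7)(1 6 8)(2 5 3 11 9 4 10))^69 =(12)(2 10 4 9 11 3 5)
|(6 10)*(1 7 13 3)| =4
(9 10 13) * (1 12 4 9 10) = (1 12 4 9)(10 13) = [0, 12, 2, 3, 9, 5, 6, 7, 8, 1, 13, 11, 4, 10]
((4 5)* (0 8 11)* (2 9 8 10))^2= (0 2 8)(9 11 10)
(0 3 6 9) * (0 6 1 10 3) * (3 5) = (1 10 5 3)(6 9) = [0, 10, 2, 1, 4, 3, 9, 7, 8, 6, 5]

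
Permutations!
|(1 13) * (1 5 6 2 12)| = |(1 13 5 6 2 12)| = 6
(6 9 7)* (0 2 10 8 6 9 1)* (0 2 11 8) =(0 11 8 6 1 2 10)(7 9) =[11, 2, 10, 3, 4, 5, 1, 9, 6, 7, 0, 8]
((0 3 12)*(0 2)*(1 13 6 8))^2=(0 12)(1 6)(2 3)(8 13)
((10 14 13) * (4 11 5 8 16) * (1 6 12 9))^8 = (4 8 11 16 5)(10 13 14)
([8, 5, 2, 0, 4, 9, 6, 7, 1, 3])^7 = [8, 5, 2, 0, 4, 9, 6, 7, 1, 3]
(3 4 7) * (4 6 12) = (3 6 12 4 7) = [0, 1, 2, 6, 7, 5, 12, 3, 8, 9, 10, 11, 4]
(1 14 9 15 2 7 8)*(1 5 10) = [0, 14, 7, 3, 4, 10, 6, 8, 5, 15, 1, 11, 12, 13, 9, 2] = (1 14 9 15 2 7 8 5 10)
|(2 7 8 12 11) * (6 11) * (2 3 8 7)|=|(3 8 12 6 11)|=5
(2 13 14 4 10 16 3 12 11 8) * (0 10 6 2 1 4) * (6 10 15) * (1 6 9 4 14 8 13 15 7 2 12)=(0 7 2 15 9 4 10 16 3 1 14)(6 12 11 13 8)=[7, 14, 15, 1, 10, 5, 12, 2, 6, 4, 16, 13, 11, 8, 0, 9, 3]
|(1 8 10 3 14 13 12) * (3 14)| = 6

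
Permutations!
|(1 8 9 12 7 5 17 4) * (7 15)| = |(1 8 9 12 15 7 5 17 4)| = 9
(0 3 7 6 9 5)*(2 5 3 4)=(0 4 2 5)(3 7 6 9)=[4, 1, 5, 7, 2, 0, 9, 6, 8, 3]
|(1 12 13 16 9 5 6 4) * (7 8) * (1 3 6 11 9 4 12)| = 6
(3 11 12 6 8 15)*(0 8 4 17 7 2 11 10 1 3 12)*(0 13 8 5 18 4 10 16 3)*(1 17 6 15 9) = (0 5 18 4 6 10 17 7 2 11 13 8 9 1)(3 16)(12 15) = [5, 0, 11, 16, 6, 18, 10, 2, 9, 1, 17, 13, 15, 8, 14, 12, 3, 7, 4]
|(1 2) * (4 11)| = 2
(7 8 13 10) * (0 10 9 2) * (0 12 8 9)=(0 10 7 9 2 12 8 13)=[10, 1, 12, 3, 4, 5, 6, 9, 13, 2, 7, 11, 8, 0]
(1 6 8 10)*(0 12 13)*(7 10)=[12, 6, 2, 3, 4, 5, 8, 10, 7, 9, 1, 11, 13, 0]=(0 12 13)(1 6 8 7 10)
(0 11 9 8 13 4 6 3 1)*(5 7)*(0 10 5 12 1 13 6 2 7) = (0 11 9 8 6 3 13 4 2 7 12 1 10 5) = [11, 10, 7, 13, 2, 0, 3, 12, 6, 8, 5, 9, 1, 4]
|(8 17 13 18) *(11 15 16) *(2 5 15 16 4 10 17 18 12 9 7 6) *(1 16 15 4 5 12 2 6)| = 26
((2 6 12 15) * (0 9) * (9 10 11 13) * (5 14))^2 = (0 11 9 10 13)(2 12)(6 15)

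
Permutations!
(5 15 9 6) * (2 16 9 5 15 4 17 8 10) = (2 16 9 6 15 5 4 17 8 10) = [0, 1, 16, 3, 17, 4, 15, 7, 10, 6, 2, 11, 12, 13, 14, 5, 9, 8]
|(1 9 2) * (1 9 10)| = 2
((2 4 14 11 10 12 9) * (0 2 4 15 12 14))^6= (15)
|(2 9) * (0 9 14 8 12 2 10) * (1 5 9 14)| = |(0 14 8 12 2 1 5 9 10)| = 9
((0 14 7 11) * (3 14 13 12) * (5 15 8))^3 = ((0 13 12 3 14 7 11)(5 15 8))^3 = (15)(0 3 11 12 7 13 14)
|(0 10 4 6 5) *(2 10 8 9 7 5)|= 20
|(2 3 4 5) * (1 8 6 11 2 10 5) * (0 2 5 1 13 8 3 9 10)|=12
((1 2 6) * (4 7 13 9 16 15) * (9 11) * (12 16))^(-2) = (1 2 6)(4 16 9 13)(7 15 12 11)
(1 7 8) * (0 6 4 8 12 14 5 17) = (0 6 4 8 1 7 12 14 5 17) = [6, 7, 2, 3, 8, 17, 4, 12, 1, 9, 10, 11, 14, 13, 5, 15, 16, 0]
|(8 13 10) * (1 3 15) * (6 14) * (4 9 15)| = |(1 3 4 9 15)(6 14)(8 13 10)| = 30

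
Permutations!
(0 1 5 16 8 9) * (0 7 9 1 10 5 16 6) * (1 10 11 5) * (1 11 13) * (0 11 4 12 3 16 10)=(0 13 1 10 4 12 3 16 8)(5 6 11)(7 9)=[13, 10, 2, 16, 12, 6, 11, 9, 0, 7, 4, 5, 3, 1, 14, 15, 8]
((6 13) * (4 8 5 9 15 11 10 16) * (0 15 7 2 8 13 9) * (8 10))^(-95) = (2 10 16 4 13 6 9 7)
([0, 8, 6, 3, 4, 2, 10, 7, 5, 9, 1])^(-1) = [0, 10, 5, 3, 4, 8, 2, 7, 1, 9, 6]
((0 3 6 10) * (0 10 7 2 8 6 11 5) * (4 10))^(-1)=(0 5 11 3)(2 7 6 8)(4 10)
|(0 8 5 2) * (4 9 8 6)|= 7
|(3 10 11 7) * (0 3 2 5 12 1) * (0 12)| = 14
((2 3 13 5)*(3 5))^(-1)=(2 5)(3 13)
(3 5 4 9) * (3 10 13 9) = [0, 1, 2, 5, 3, 4, 6, 7, 8, 10, 13, 11, 12, 9] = (3 5 4)(9 10 13)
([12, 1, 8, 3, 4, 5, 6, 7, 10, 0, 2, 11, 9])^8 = [9, 1, 10, 3, 4, 5, 6, 7, 2, 12, 8, 11, 0]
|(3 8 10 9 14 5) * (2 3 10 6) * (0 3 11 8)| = 4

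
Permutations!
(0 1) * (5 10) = (0 1)(5 10) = [1, 0, 2, 3, 4, 10, 6, 7, 8, 9, 5]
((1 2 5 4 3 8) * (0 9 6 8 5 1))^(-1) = (0 8 6 9)(1 2)(3 4 5)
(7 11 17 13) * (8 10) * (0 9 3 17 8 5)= (0 9 3 17 13 7 11 8 10 5)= [9, 1, 2, 17, 4, 0, 6, 11, 10, 3, 5, 8, 12, 7, 14, 15, 16, 13]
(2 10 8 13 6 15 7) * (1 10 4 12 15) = [0, 10, 4, 3, 12, 5, 1, 2, 13, 9, 8, 11, 15, 6, 14, 7] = (1 10 8 13 6)(2 4 12 15 7)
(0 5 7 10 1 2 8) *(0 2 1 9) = [5, 1, 8, 3, 4, 7, 6, 10, 2, 0, 9] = (0 5 7 10 9)(2 8)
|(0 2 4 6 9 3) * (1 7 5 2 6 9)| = 9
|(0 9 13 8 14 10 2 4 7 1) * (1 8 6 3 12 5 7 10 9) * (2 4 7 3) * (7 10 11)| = |(0 1)(2 10 4 11 7 8 14 9 13 6)(3 12 5)| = 30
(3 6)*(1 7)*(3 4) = (1 7)(3 6 4) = [0, 7, 2, 6, 3, 5, 4, 1]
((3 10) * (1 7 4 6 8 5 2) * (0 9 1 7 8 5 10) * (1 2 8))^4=((0 9 2 7 4 6 5 8 10 3))^4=(0 4 10 2 5)(3 7 8 9 6)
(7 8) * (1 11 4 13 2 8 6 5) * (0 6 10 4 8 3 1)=(0 6 5)(1 11 8 7 10 4 13 2 3)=[6, 11, 3, 1, 13, 0, 5, 10, 7, 9, 4, 8, 12, 2]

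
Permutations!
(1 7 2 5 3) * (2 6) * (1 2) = [0, 7, 5, 2, 4, 3, 1, 6] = (1 7 6)(2 5 3)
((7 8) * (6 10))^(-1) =(6 10)(7 8)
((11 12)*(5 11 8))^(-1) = (5 8 12 11)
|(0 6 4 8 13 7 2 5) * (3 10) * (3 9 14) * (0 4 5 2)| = 28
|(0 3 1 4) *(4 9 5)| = |(0 3 1 9 5 4)| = 6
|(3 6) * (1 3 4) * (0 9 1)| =|(0 9 1 3 6 4)| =6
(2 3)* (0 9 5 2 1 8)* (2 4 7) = (0 9 5 4 7 2 3 1 8) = [9, 8, 3, 1, 7, 4, 6, 2, 0, 5]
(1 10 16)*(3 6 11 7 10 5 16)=(1 5 16)(3 6 11 7 10)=[0, 5, 2, 6, 4, 16, 11, 10, 8, 9, 3, 7, 12, 13, 14, 15, 1]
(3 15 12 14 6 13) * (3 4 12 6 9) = [0, 1, 2, 15, 12, 5, 13, 7, 8, 3, 10, 11, 14, 4, 9, 6] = (3 15 6 13 4 12 14 9)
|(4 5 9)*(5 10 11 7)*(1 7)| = |(1 7 5 9 4 10 11)| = 7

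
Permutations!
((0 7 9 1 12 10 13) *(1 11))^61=(0 12 9 13 1 7 10 11)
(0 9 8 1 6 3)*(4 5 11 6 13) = (0 9 8 1 13 4 5 11 6 3) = [9, 13, 2, 0, 5, 11, 3, 7, 1, 8, 10, 6, 12, 4]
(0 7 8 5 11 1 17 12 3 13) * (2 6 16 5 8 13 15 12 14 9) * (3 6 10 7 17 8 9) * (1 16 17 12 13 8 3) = [12, 3, 10, 15, 4, 11, 17, 8, 9, 2, 7, 16, 6, 0, 1, 13, 5, 14] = (0 12 6 17 14 1 3 15 13)(2 10 7 8 9)(5 11 16)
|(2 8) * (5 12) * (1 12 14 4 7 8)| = 8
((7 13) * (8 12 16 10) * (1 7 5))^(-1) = ((1 7 13 5)(8 12 16 10))^(-1) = (1 5 13 7)(8 10 16 12)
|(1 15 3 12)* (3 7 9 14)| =|(1 15 7 9 14 3 12)| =7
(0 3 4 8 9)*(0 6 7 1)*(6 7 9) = (0 3 4 8 6 9 7 1) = [3, 0, 2, 4, 8, 5, 9, 1, 6, 7]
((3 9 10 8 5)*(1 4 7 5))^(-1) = ((1 4 7 5 3 9 10 8))^(-1) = (1 8 10 9 3 5 7 4)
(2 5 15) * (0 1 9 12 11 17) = (0 1 9 12 11 17)(2 5 15) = [1, 9, 5, 3, 4, 15, 6, 7, 8, 12, 10, 17, 11, 13, 14, 2, 16, 0]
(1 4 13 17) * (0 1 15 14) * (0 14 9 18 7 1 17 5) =(0 17 15 9 18 7 1 4 13 5) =[17, 4, 2, 3, 13, 0, 6, 1, 8, 18, 10, 11, 12, 5, 14, 9, 16, 15, 7]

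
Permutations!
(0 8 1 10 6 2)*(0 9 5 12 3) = [8, 10, 9, 0, 4, 12, 2, 7, 1, 5, 6, 11, 3] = (0 8 1 10 6 2 9 5 12 3)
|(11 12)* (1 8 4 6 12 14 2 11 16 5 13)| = 24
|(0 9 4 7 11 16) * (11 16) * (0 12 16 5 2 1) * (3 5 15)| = 18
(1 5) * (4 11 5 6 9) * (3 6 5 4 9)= (1 5)(3 6)(4 11)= [0, 5, 2, 6, 11, 1, 3, 7, 8, 9, 10, 4]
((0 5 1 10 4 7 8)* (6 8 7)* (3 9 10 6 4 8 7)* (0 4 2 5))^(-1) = ((1 6 7 3 9 10 8 4 2 5))^(-1) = (1 5 2 4 8 10 9 3 7 6)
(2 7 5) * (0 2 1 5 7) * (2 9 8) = (0 9 8 2)(1 5) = [9, 5, 0, 3, 4, 1, 6, 7, 2, 8]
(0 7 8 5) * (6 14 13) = (0 7 8 5)(6 14 13) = [7, 1, 2, 3, 4, 0, 14, 8, 5, 9, 10, 11, 12, 6, 13]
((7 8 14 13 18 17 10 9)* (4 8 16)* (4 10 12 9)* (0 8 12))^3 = (0 13)(4 7)(8 18)(9 10)(12 16)(14 17)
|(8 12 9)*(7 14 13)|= |(7 14 13)(8 12 9)|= 3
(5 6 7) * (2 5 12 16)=(2 5 6 7 12 16)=[0, 1, 5, 3, 4, 6, 7, 12, 8, 9, 10, 11, 16, 13, 14, 15, 2]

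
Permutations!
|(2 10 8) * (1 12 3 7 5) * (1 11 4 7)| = 12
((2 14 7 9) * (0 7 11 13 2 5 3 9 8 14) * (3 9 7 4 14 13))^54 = ((0 4 14 11 3 7 8 13 2)(5 9))^54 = (14)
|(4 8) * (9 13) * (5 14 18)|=|(4 8)(5 14 18)(9 13)|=6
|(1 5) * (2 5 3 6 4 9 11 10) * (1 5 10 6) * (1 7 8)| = |(1 3 7 8)(2 10)(4 9 11 6)| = 4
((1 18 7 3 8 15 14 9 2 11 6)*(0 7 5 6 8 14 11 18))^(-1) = ((0 7 3 14 9 2 18 5 6 1)(8 15 11))^(-1) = (0 1 6 5 18 2 9 14 3 7)(8 11 15)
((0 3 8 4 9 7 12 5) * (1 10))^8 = (12)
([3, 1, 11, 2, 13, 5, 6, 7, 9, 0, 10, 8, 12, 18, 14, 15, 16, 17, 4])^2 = [2, 1, 8, 11, 18, 5, 6, 7, 0, 3, 10, 9, 12, 4, 14, 15, 16, 17, 13]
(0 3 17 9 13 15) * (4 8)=(0 3 17 9 13 15)(4 8)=[3, 1, 2, 17, 8, 5, 6, 7, 4, 13, 10, 11, 12, 15, 14, 0, 16, 9]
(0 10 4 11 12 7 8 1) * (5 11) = (0 10 4 5 11 12 7 8 1) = [10, 0, 2, 3, 5, 11, 6, 8, 1, 9, 4, 12, 7]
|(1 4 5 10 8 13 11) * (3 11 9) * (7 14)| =|(1 4 5 10 8 13 9 3 11)(7 14)| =18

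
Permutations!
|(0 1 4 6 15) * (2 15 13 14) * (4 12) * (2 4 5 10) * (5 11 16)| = |(0 1 12 11 16 5 10 2 15)(4 6 13 14)| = 36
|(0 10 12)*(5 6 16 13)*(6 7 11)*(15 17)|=|(0 10 12)(5 7 11 6 16 13)(15 17)|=6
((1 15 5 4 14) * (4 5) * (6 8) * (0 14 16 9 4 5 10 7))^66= (16)(0 15 7 1 10 14 5)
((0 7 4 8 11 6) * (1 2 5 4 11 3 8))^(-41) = ((0 7 11 6)(1 2 5 4)(3 8))^(-41) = (0 6 11 7)(1 4 5 2)(3 8)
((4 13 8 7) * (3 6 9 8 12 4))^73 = ((3 6 9 8 7)(4 13 12))^73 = (3 8 6 7 9)(4 13 12)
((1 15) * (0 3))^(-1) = ((0 3)(1 15))^(-1) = (0 3)(1 15)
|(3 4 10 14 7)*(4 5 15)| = 7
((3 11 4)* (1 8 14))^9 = (14)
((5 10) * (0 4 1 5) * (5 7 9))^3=((0 4 1 7 9 5 10))^3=(0 7 10 1 5 4 9)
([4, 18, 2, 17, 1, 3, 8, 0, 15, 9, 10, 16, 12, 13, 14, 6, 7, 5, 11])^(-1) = (0 7 16 11 18 1 4)(3 5 17)(6 15 8)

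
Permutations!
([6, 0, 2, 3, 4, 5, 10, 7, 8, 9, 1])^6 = [10, 6, 2, 3, 4, 5, 1, 7, 8, 9, 0]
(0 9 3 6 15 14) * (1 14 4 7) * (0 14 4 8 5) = (0 9 3 6 15 8 5)(1 4 7) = [9, 4, 2, 6, 7, 0, 15, 1, 5, 3, 10, 11, 12, 13, 14, 8]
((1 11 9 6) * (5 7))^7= (1 6 9 11)(5 7)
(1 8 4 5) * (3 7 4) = (1 8 3 7 4 5) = [0, 8, 2, 7, 5, 1, 6, 4, 3]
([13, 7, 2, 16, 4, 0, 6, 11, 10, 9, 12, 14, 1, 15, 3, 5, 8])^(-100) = (1 12 10 8 16 3 14 11 7)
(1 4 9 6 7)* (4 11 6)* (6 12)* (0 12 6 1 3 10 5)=[12, 11, 2, 10, 9, 0, 7, 3, 8, 4, 5, 6, 1]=(0 12 1 11 6 7 3 10 5)(4 9)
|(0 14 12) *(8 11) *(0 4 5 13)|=|(0 14 12 4 5 13)(8 11)|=6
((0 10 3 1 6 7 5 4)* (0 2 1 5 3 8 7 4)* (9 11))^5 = ((0 10 8 7 3 5)(1 6 4 2)(9 11))^5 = (0 5 3 7 8 10)(1 6 4 2)(9 11)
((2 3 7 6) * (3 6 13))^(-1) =(2 6)(3 13 7)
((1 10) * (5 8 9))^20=(10)(5 9 8)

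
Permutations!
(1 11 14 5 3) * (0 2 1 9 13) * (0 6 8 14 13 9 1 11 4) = (0 2 11 13 6 8 14 5 3 1 4) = [2, 4, 11, 1, 0, 3, 8, 7, 14, 9, 10, 13, 12, 6, 5]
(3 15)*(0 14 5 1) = [14, 0, 2, 15, 4, 1, 6, 7, 8, 9, 10, 11, 12, 13, 5, 3] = (0 14 5 1)(3 15)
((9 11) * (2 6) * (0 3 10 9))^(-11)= (0 11 9 10 3)(2 6)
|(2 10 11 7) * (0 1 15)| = |(0 1 15)(2 10 11 7)| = 12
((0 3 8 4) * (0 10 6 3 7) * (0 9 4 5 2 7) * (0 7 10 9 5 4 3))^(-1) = ((0 7 5 2 10 6)(3 8 4 9))^(-1) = (0 6 10 2 5 7)(3 9 4 8)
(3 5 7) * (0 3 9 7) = (0 3 5)(7 9) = [3, 1, 2, 5, 4, 0, 6, 9, 8, 7]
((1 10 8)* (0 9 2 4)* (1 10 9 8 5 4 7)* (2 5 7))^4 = (0 1)(4 7)(5 10)(8 9)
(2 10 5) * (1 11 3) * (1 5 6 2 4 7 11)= [0, 1, 10, 5, 7, 4, 2, 11, 8, 9, 6, 3]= (2 10 6)(3 5 4 7 11)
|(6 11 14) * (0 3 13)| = 3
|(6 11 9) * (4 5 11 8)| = |(4 5 11 9 6 8)| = 6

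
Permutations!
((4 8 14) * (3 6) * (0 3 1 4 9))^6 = ((0 3 6 1 4 8 14 9))^6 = (0 14 4 6)(1 3 9 8)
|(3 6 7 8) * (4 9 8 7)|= 5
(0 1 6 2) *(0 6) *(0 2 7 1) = (1 2 6 7) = [0, 2, 6, 3, 4, 5, 7, 1]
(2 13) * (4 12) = (2 13)(4 12) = [0, 1, 13, 3, 12, 5, 6, 7, 8, 9, 10, 11, 4, 2]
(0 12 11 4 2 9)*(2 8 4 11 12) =(12)(0 2 9)(4 8) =[2, 1, 9, 3, 8, 5, 6, 7, 4, 0, 10, 11, 12]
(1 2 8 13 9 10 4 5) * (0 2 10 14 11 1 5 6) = (0 2 8 13 9 14 11 1 10 4 6) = [2, 10, 8, 3, 6, 5, 0, 7, 13, 14, 4, 1, 12, 9, 11]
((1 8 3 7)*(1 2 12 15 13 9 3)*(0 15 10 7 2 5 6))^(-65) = ((0 15 13 9 3 2 12 10 7 5 6)(1 8))^(-65) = (0 15 13 9 3 2 12 10 7 5 6)(1 8)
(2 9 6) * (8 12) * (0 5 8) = [5, 1, 9, 3, 4, 8, 2, 7, 12, 6, 10, 11, 0] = (0 5 8 12)(2 9 6)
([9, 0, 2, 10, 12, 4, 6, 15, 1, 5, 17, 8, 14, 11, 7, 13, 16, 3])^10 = [8, 11, 2, 10, 9, 0, 6, 12, 13, 1, 17, 15, 5, 7, 4, 14, 16, 3]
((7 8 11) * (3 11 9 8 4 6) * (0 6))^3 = ((0 6 3 11 7 4)(8 9))^3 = (0 11)(3 4)(6 7)(8 9)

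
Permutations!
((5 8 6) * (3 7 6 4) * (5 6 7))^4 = (8)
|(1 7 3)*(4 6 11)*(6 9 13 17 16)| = |(1 7 3)(4 9 13 17 16 6 11)| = 21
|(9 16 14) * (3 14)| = |(3 14 9 16)| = 4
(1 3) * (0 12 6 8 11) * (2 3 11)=(0 12 6 8 2 3 1 11)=[12, 11, 3, 1, 4, 5, 8, 7, 2, 9, 10, 0, 6]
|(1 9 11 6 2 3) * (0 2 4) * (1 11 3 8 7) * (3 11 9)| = |(0 2 8 7 1 3 9 11 6 4)| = 10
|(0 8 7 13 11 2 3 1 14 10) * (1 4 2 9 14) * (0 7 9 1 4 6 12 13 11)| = |(0 8 9 14 10 7 11 1 4 2 3 6 12 13)| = 14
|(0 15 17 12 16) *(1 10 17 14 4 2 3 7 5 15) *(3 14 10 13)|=33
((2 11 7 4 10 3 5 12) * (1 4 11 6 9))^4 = ((1 4 10 3 5 12 2 6 9)(7 11))^4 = (1 5 9 3 6 10 2 4 12)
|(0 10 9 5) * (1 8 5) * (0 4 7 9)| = 6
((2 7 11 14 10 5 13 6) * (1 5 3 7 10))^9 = ((1 5 13 6 2 10 3 7 11 14))^9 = (1 14 11 7 3 10 2 6 13 5)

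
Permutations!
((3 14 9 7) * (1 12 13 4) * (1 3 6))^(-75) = ((1 12 13 4 3 14 9 7 6))^(-75) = (1 9 4)(3 12 7)(6 14 13)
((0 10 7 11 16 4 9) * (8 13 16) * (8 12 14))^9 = (0 4 13 14 11 10 9 16 8 12 7)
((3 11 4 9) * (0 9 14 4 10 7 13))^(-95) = (0 11 13 3 7 9 10)(4 14)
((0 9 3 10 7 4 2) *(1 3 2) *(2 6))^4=((0 9 6 2)(1 3 10 7 4))^4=(1 4 7 10 3)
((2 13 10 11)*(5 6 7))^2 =((2 13 10 11)(5 6 7))^2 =(2 10)(5 7 6)(11 13)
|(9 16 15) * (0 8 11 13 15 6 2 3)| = 10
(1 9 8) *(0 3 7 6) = (0 3 7 6)(1 9 8) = [3, 9, 2, 7, 4, 5, 0, 6, 1, 8]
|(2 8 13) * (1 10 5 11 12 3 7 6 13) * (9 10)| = 12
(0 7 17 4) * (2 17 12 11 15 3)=(0 7 12 11 15 3 2 17 4)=[7, 1, 17, 2, 0, 5, 6, 12, 8, 9, 10, 15, 11, 13, 14, 3, 16, 4]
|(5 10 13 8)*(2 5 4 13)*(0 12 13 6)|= |(0 12 13 8 4 6)(2 5 10)|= 6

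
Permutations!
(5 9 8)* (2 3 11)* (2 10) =(2 3 11 10)(5 9 8) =[0, 1, 3, 11, 4, 9, 6, 7, 5, 8, 2, 10]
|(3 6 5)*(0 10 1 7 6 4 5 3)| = 8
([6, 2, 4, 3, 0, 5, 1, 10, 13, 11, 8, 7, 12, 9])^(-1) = (0 4 2 1 6)(7 11 9 13 8 10)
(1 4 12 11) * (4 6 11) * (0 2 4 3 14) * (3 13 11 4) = (0 2 3 14)(1 6 4 12 13 11) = [2, 6, 3, 14, 12, 5, 4, 7, 8, 9, 10, 1, 13, 11, 0]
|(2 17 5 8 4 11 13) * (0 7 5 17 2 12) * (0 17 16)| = 10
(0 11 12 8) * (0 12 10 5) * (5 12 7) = [11, 1, 2, 3, 4, 0, 6, 5, 7, 9, 12, 10, 8] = (0 11 10 12 8 7 5)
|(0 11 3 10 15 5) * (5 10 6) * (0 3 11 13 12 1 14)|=30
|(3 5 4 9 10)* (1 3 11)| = 7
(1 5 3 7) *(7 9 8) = (1 5 3 9 8 7) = [0, 5, 2, 9, 4, 3, 6, 1, 7, 8]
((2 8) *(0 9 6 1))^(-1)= ((0 9 6 1)(2 8))^(-1)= (0 1 6 9)(2 8)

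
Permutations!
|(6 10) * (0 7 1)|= 6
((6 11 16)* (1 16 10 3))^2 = (1 6 10)(3 16 11)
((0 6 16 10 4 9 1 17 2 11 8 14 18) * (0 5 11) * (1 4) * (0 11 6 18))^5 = ((0 18 5 6 16 10 1 17 2 11 8 14)(4 9))^5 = (0 10 8 6 2 18 1 14 16 11 5 17)(4 9)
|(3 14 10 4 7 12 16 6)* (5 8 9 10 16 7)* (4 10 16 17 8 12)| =|(3 14 17 8 9 16 6)(4 5 12 7)| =28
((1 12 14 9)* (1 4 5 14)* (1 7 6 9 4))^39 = (14)(1 9 6 7 12)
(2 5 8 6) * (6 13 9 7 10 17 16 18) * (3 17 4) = (2 5 8 13 9 7 10 4 3 17 16 18 6) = [0, 1, 5, 17, 3, 8, 2, 10, 13, 7, 4, 11, 12, 9, 14, 15, 18, 16, 6]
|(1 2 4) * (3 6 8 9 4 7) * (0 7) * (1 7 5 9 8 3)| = 14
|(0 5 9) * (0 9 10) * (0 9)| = 4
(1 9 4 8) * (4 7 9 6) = (1 6 4 8)(7 9) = [0, 6, 2, 3, 8, 5, 4, 9, 1, 7]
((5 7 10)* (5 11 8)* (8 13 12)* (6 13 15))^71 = (5 8 12 13 6 15 11 10 7)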